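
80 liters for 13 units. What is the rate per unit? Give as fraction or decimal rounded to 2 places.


Total liters = 80
Number of units = 13
Unit rate = 80 / 13
= 6.15 liters per unit

6.15


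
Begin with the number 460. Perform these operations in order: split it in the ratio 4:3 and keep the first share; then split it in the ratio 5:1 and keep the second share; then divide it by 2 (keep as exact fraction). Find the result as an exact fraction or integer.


Start with 460.
Step 1: Split 4:3, first share = 460 * 4/7 = 1840/7
Step 2: Split 5:1, second share = 1840/7 * 1/6 = 920/21
Step 3: Divide by 2: 920/21 / 2 = 460/21
Final result = 460/21

460/21


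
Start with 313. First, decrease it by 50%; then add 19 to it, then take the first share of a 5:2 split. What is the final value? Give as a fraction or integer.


Start with 313.
Step 1: Decrease by 50%: 313 * 50/100 = 313/2
Step 2: Add 19: 313/2+19=351/2; split 5:2 first = 351/2*5/7 = 1755/14
Final result = 1755/14

1755/14


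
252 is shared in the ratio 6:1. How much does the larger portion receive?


Total parts = 6 + 1 = 7
Value per part = 252 / 7 = 36
First share = 6 * 36 = 216
Second share = 1 * 36 = 36
Larger share = 216

216


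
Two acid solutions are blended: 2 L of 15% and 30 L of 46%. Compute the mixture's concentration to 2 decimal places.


Solute in mixture 1 = 15% of 2 L = 2*15/100 = 3/10 L
Solute in mixture 2 = 46% of 30 L = 30*46/100 = 69/5 L
Total solute = 3/10 + 69/5 = 141/10 L
Total volume = 2 + 30 = 32 L
Final concentration = 141/10/32 * 100 = 44.06%

44.06


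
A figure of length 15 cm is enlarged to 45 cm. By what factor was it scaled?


Original length = 15 cm
Scaled length = 45 cm
Scale factor = 45 / 15
= 3

3


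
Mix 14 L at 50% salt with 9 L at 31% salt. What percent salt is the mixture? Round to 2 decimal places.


Solute in mixture 1 = 50% of 14 L = 14*50/100 = 7 L
Solute in mixture 2 = 31% of 9 L = 9*31/100 = 279/100 L
Total solute = 7 + 279/100 = 979/100 L
Total volume = 14 + 9 = 23 L
Final concentration = 979/100/23 * 100 = 42.57%

42.57


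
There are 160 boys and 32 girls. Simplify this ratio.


Find GCD(160, 32)
GCD = 32
Divide both by 32: 160/32 = 5, 32/32 = 1
Simplified ratio = 5:1

5:1


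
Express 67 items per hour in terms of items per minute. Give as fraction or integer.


Converting from per hour to per minute
Rate = 67 items per hour
Divide by 60: 67/60
= 67/60 items per minute

67/60


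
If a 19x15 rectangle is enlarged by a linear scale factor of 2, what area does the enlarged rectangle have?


Original dimensions: 19 x 15
Enlargement factor = 2
New width = 19 * 2 = 38
New height = 15 * 2 = 30
New area = 38 * 30 = 1140

1140


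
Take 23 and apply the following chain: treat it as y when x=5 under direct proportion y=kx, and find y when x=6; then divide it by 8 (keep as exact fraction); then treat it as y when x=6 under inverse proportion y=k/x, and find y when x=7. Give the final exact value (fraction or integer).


Start with 23.
Step 1: Direct prop: k = (23)/5; new y = k*6 = 23*6/5 = 138/5
Step 2: Divide by 8: 138/5 / 8 = 69/20
Step 3: Inverse prop: k = (69/20)*6; new y = k/7 = 69/20*6/7 = 207/70
Final result = 207/70

207/70


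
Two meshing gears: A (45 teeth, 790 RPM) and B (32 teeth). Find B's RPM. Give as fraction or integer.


Gear ratio: teeth_A * RPM_A = teeth_B * RPM_B
45 * 790 = 32 * RPM_B
35550 = 32 * RPM_B
RPM_B = 35550 / 32
RPM_B = 17775/16

17775/16


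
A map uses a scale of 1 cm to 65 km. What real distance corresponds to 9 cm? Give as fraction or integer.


Map scale: 1 cm = 65 km
Measured distance on map = 9 cm
Set up proportion: 9 * 65 / 1
= 585 / 1
= 585 km

585


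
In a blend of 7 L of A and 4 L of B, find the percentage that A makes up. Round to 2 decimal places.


Volume of A = 7 L
Volume of B = 4 L
Total volume = 7 + 4 = 11 L
Percentage of A = (7/11) * 100
= 63.64%

63.64


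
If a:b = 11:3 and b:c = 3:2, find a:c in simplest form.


Given a:b = 11:3 and b:c = 3:2
Make b consistent. Multiply first ratio by 3: a:b = 33:9
Multiply second ratio by 3: b:c = 9:6
Now b = 9 in both, so a:b:c = 33:9:6
Therefore a:c = 33:6
Simplify by GCD: a:c = 11:2

11:2


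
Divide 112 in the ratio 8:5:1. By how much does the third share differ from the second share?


Total parts = 8 + 5 + 1 = 14
Value per part = 112 / 14 = 8
Shares: 8*8=64, 5*8=40, 1*8=8
Third share = 8, second share = 40
Difference = |8 - 40| = 32

32


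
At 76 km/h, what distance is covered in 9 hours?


Using distance = speed * time
Speed = 76 km/h
Time = 9 hours
Distance = 76 * 9
= 684 km

684


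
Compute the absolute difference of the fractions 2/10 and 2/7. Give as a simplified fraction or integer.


Simplify: 2/10 = 1/5 and 2/7 = 2/7
Find common denominator: LCD = 35
Convert: 7/35 and 10/35
Difference = |7 - 10|/35 = 3/35
Simplified = 3/35

3/35


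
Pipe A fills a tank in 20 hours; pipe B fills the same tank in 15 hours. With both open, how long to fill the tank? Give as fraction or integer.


Rate of A = 1/20 job per hour
Rate of B = 1/15 job per hour
Combined rate = 1/20 + 1/15
Find common denominator: (15 + 20)/(20*15) = 35/300
Combined rate = 7/60 job per hour
Time together = 1 / (7/60) = 60/7 hours

60/7


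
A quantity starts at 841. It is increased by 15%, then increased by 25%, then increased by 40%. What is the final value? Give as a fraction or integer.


Start: 841
Step 1: increase by 15% => multiply by 115/100
  841 * 115/100 = 19343/20
Step 2: increase by 25% => multiply by 125/100
  19343/20 * 125/100 = 19343/16
Step 3: increase by 40% => multiply by 140/100
  19343/16 * 140/100 = 135401/80
Final value = 135401/80

135401/80


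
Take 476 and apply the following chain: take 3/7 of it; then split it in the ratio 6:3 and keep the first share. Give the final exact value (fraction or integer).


Start with 476.
Step 1: Take 3/7: 476 * 3/7 = 204
Step 2: Split 6:3, first share = 204 * 6/9 = 136
Final result = 136

136


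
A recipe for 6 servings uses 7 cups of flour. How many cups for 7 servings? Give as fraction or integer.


Original: 7 cups for 6 servings
Target servings = 7
Scaling factor = 7/6
New amount = 7 * 7/6
= 49/6
= 49/6 cups

49/6


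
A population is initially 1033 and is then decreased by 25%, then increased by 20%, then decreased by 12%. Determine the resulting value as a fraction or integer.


Start: 1033
Step 1: decrease by 25% => multiply by 75/100
  1033 * 75/100 = 3099/4
Step 2: increase by 20% => multiply by 120/100
  3099/4 * 120/100 = 9297/10
Step 3: decrease by 12% => multiply by 88/100
  9297/10 * 88/100 = 102267/125
Final value = 102267/125

102267/125


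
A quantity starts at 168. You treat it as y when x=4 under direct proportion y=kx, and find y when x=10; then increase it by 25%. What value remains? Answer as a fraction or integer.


Start with 168.
Step 1: Direct prop: k = (168)/4; new y = k*10 = 168*10/4 = 420
Step 2: Increase by 25%: 420 * 125/100 = 525
Final result = 525

525


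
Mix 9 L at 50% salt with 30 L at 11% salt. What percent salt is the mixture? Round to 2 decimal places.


Solute in mixture 1 = 50% of 9 L = 9*50/100 = 9/2 L
Solute in mixture 2 = 11% of 30 L = 30*11/100 = 33/10 L
Total solute = 9/2 + 33/10 = 39/5 L
Total volume = 9 + 30 = 39 L
Final concentration = 39/5/39 * 100 = 20.00%

20.00


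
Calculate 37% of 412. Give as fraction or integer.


Compute 37% of 412
Convert percentage: 37% = 37/100
Multiply: 412 * 37/100
= 15244/100
= 3811/25

3811/25


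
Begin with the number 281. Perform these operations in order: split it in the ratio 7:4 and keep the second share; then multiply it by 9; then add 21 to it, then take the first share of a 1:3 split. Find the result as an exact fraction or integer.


Start with 281.
Step 1: Split 7:4, second share = 281 * 4/11 = 1124/11
Step 2: Multiply by 9: 1124/11 * 9 = 10116/11
Step 3: Add 21: 10116/11+21=10347/11; split 1:3 first = 10347/11*1/4 = 10347/44
Final result = 10347/44

10347/44


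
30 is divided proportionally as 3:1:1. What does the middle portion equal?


Ratio = 3:1:1
Total parts = 3 + 1 + 1 = 5
Value per part = 30 / 5 = 6
First share = 3 * 6 = 18
Middle share = 1 * 6 = 6
Third share = 1 * 6 = 6

6


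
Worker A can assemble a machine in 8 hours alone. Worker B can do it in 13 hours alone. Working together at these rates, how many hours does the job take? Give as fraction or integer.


Rate of A = 1/8 job per hour
Rate of B = 1/13 job per hour
Combined rate = 1/8 + 1/13
Find common denominator: (13 + 8)/(8*13) = 21/104
Combined rate = 21/104 job per hour
Time together = 1 / (21/104) = 104/21 hours

104/21


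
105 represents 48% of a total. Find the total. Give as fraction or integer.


Given: 105 is 48% of the whole
Set up: 105 = 48/100 * whole
whole = 105 * 100 / 48
whole = 10500 / 48
whole = 875/4

875/4


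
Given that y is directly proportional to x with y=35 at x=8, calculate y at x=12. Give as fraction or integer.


Direct proportion: y = kx
Find k: k = 35/8 = 35/8
Compute y at x=12: y = 35/8 * 12
y = 105/2

105/2


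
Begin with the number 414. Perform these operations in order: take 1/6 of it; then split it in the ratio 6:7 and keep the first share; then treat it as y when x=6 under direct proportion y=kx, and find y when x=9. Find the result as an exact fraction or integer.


Start with 414.
Step 1: Take 1/6: 414 * 1/6 = 69
Step 2: Split 6:7, first share = 69 * 6/13 = 414/13
Step 3: Direct prop: k = (414/13)/6; new y = k*9 = 414/13*9/6 = 621/13
Final result = 621/13

621/13


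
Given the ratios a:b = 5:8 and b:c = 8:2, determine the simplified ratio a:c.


Given a:b = 5:8 and b:c = 8:2
Make b consistent. Multiply first ratio by 8: a:b = 40:64
Multiply second ratio by 8: b:c = 64:16
Now b = 64 in both, so a:b:c = 40:64:16
Therefore a:c = 40:16
Simplify by GCD: a:c = 5:2

5:2


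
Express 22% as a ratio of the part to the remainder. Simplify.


Part = 22%, Remainder = 78%
Ratio = 22:78
GCD(22, 78) = 2
Simplify: 11:39 = 11:39

11:39


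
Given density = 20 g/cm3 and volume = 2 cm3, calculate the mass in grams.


Using mass = density * volume
Density = 20 g/cm3
Volume = 2 cm3
Mass = 20 * 2
= 40 g

40


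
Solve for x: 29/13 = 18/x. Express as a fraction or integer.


Setting up: 29/13 = 18/x
Cross multiply: 29 * x = 13 * 18
29x = 234
x = 234/29
x = 234/29

234/29


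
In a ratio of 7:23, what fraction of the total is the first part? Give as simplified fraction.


Total parts = 7 + 23 = 30
First part fraction = 7/30
Simplify: 7/30 = 7/30

7/30


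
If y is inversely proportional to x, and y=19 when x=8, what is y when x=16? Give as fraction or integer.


Inverse proportion: y = k/x
Find k: k = 8 * 19 = 152
Compute y at x=16: y = 152/16
y = 19/2

19/2


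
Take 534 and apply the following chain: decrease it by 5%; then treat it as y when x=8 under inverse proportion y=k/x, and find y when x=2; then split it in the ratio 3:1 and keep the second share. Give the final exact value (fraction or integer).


Start with 534.
Step 1: Decrease by 5%: 534 * 95/100 = 5073/10
Step 2: Inverse prop: k = (5073/10)*8; new y = k/2 = 5073/10*8/2 = 10146/5
Step 3: Split 3:1, second share = 10146/5 * 1/4 = 5073/10
Final result = 5073/10

5073/10


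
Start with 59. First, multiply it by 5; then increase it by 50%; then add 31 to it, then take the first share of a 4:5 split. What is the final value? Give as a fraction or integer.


Start with 59.
Step 1: Multiply by 5: 59 * 5 = 295
Step 2: Increase by 50%: 295 * 150/100 = 885/2
Step 3: Add 31: 885/2+31=947/2; split 4:5 first = 947/2*4/9 = 1894/9
Final result = 1894/9

1894/9


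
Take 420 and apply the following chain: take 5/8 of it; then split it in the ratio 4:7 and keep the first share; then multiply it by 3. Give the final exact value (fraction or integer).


Start with 420.
Step 1: Take 5/8: 420 * 5/8 = 525/2
Step 2: Split 4:7, first share = 525/2 * 4/11 = 1050/11
Step 3: Multiply by 3: 1050/11 * 3 = 3150/11
Final result = 3150/11

3150/11


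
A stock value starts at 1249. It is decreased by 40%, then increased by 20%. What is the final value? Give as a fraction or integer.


Start: 1249
Step 1: decrease by 40% => multiply by 60/100
  1249 * 60/100 = 3747/5
Step 2: increase by 20% => multiply by 120/100
  3747/5 * 120/100 = 22482/25
Final value = 22482/25

22482/25


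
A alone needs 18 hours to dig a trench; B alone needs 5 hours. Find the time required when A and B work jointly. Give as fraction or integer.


Rate of A = 1/18 job per hour
Rate of B = 1/5 job per hour
Combined rate = 1/18 + 1/5
Find common denominator: (5 + 18)/(18*5) = 23/90
Combined rate = 23/90 job per hour
Time together = 1 / (23/90) = 90/23 hours

90/23


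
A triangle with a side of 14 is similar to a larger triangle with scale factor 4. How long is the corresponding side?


Similar triangles have proportional sides
Scale factor = 4
Smaller side = 14
Corresponding larger side = 14 * 4
= 56

56


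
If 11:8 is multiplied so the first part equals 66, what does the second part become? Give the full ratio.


Original ratio: 11:8
First term target: 66
Scale factor = 66 / 11 = 6
Multiply second term: 8 * 6 = 48
Equivalent ratio = 66:48

66:48


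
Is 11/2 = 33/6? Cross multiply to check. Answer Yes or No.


Cross multiply to check 11/2 = 33/6
Left cross product: 11 * 6 = 66
Right cross product: 2 * 33 = 66
66 = 66
Equal, so proportions match => Yes

Yes


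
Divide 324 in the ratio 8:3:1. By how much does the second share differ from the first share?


Total parts = 8 + 3 + 1 = 12
Value per part = 324 / 12 = 27
Shares: 8*27=216, 3*27=81, 1*27=27
Second share = 81, first share = 216
Difference = |81 - 216| = 135

135


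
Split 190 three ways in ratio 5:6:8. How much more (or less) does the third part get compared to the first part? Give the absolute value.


Total parts = 5 + 6 + 8 = 19
Value per part = 190 / 19 = 10
Shares: 5*10=50, 6*10=60, 8*10=80
Third share = 80, first share = 50
Difference = |80 - 50| = 30

30


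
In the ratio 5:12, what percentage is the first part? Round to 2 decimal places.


Total parts = 5 + 12 = 17
First part fraction = 5/17
Percentage = (5/17) * 100
= 0.294118 * 100
= 29.41%

29.41


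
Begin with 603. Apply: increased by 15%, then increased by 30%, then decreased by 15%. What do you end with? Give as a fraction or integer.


Start: 603
Step 1: increase by 15% => multiply by 115/100
  603 * 115/100 = 13869/20
Step 2: increase by 30% => multiply by 130/100
  13869/20 * 130/100 = 180297/200
Step 3: decrease by 15% => multiply by 85/100
  180297/200 * 85/100 = 3065049/4000
Final value = 3065049/4000

3065049/4000


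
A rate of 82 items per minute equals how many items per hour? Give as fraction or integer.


Converting from per minute to per hour
Rate = 82 items per minute
Multiply by 60: 82 * 60
= 4920 items per hour

4920


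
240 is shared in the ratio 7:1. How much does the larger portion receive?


Total parts = 7 + 1 = 8
Value per part = 240 / 8 = 30
First share = 7 * 30 = 210
Second share = 1 * 30 = 30
Larger share = 210

210


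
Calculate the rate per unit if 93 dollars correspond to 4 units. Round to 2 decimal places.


Total dollars = 93
Number of units = 4
Unit rate = 93 / 4
= 23.25 dollars per unit

23.25


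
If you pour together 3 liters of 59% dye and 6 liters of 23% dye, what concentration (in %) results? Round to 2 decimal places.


Solute in mixture 1 = 59% of 3 L = 3*59/100 = 177/100 L
Solute in mixture 2 = 23% of 6 L = 6*23/100 = 69/50 L
Total solute = 177/100 + 69/50 = 63/20 L
Total volume = 3 + 6 = 9 L
Final concentration = 63/20/9 * 100 = 35.00%

35.00


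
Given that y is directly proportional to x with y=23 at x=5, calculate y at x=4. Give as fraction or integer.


Direct proportion: y = kx
Find k: k = 23/5 = 23/5
Compute y at x=4: y = 23/5 * 4
y = 92/5

92/5


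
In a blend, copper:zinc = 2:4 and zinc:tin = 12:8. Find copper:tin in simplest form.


Given a:b = 2:4 and b:c = 12:8
Make b consistent. Multiply first ratio by 12: a:b = 24:48
Multiply second ratio by 4: b:c = 48:32
Now b = 48 in both, so a:b:c = 24:48:32
Therefore a:c = 24:32
Simplify by GCD: a:c = 3:4

3:4


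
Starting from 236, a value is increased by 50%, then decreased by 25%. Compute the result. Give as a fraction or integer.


Start: 236
Step 1: increase by 50% => multiply by 150/100
  236 * 150/100 = 354
Step 2: decrease by 25% => multiply by 75/100
  354 * 75/100 = 531/2
Final value = 531/2

531/2


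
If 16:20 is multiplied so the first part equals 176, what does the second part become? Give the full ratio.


Original ratio: 16:20
First term target: 176
Scale factor = 176 / 16 = 11
Multiply second term: 20 * 11 = 220
Equivalent ratio = 176:220

176:220


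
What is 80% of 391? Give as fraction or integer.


Compute 80% of 391
Convert percentage: 80% = 80/100
Multiply: 391 * 80/100
= 31280/100
= 1564/5

1564/5


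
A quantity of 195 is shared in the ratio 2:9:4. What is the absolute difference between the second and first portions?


Total parts = 2 + 9 + 4 = 15
Value per part = 195 / 15 = 13
Shares: 2*13=26, 9*13=117, 4*13=52
Second share = 117, first share = 26
Difference = |117 - 26| = 91

91


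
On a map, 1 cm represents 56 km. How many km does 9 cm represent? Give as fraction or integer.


Map scale: 1 cm = 56 km
Measured distance on map = 9 cm
Set up proportion: 9 * 56 / 1
= 504 / 1
= 504 km

504


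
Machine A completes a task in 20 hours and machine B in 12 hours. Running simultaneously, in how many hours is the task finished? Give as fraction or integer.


Rate of A = 1/20 job per hour
Rate of B = 1/12 job per hour
Combined rate = 1/20 + 1/12
Find common denominator: (12 + 20)/(20*12) = 32/240
Combined rate = 2/15 job per hour
Time together = 1 / (2/15) = 15/2 hours

15/2


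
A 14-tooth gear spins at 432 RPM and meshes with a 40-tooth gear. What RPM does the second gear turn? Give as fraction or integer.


Gear ratio: teeth_A * RPM_A = teeth_B * RPM_B
14 * 432 = 40 * RPM_B
6048 = 40 * RPM_B
RPM_B = 6048 / 40
RPM_B = 756/5

756/5


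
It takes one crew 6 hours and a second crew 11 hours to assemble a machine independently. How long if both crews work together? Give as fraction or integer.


Rate of A = 1/6 job per hour
Rate of B = 1/11 job per hour
Combined rate = 1/6 + 1/11
Find common denominator: (11 + 6)/(6*11) = 17/66
Combined rate = 17/66 job per hour
Time together = 1 / (17/66) = 66/17 hours

66/17


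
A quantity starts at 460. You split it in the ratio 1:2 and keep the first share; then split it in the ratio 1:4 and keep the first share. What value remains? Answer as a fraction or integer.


Start with 460.
Step 1: Split 1:2, first share = 460 * 1/3 = 460/3
Step 2: Split 1:4, first share = 460/3 * 1/5 = 92/3
Final result = 92/3

92/3


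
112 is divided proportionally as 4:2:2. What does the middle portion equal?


Ratio = 4:2:2
Total parts = 4 + 2 + 2 = 8
Value per part = 112 / 8 = 14
First share = 4 * 14 = 56
Middle share = 2 * 14 = 28
Third share = 2 * 14 = 28

28


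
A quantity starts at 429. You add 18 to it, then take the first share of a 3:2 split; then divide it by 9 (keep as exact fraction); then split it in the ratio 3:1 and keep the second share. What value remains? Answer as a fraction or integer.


Start with 429.
Step 1: Add 18: 429+18=447; split 3:2 first = 447*3/5 = 1341/5
Step 2: Divide by 9: 1341/5 / 9 = 149/5
Step 3: Split 3:1, second share = 149/5 * 1/4 = 149/20
Final result = 149/20

149/20


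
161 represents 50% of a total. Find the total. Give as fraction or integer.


Given: 161 is 50% of the whole
Set up: 161 = 50/100 * whole
whole = 161 * 100 / 50
whole = 16100 / 50
whole = 322

322


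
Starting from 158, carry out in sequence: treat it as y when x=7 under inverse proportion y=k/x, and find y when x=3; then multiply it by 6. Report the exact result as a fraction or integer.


Start with 158.
Step 1: Inverse prop: k = (158)*7; new y = k/3 = 158*7/3 = 1106/3
Step 2: Multiply by 6: 1106/3 * 6 = 2212
Final result = 2212

2212


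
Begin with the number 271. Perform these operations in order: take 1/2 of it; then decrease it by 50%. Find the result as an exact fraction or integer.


Start with 271.
Step 1: Take 1/2: 271 * 1/2 = 271/2
Step 2: Decrease by 50%: 271/2 * 50/100 = 271/4
Final result = 271/4

271/4


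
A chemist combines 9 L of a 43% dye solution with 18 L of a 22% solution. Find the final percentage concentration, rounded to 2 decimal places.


Solute in mixture 1 = 43% of 9 L = 9*43/100 = 387/100 L
Solute in mixture 2 = 22% of 18 L = 18*22/100 = 99/25 L
Total solute = 387/100 + 99/25 = 783/100 L
Total volume = 9 + 18 = 27 L
Final concentration = 783/100/27 * 100 = 29.00%

29.00


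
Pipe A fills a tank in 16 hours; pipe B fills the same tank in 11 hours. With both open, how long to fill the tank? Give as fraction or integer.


Rate of A = 1/16 job per hour
Rate of B = 1/11 job per hour
Combined rate = 1/16 + 1/11
Find common denominator: (11 + 16)/(16*11) = 27/176
Combined rate = 27/176 job per hour
Time together = 1 / (27/176) = 176/27 hours

176/27


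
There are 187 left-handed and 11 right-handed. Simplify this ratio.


Find GCD(187, 11)
GCD = 11
Divide both by 11: 187/11 = 17, 11/11 = 1
Simplified ratio = 17:1

17:1


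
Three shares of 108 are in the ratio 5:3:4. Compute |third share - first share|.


Total parts = 5 + 3 + 4 = 12
Value per part = 108 / 12 = 9
Shares: 5*9=45, 3*9=27, 4*9=36
Third share = 36, first share = 45
Difference = |36 - 45| = 9

9


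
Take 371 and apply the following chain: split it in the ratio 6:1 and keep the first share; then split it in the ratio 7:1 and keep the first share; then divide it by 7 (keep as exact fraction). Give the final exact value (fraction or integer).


Start with 371.
Step 1: Split 6:1, first share = 371 * 6/7 = 318
Step 2: Split 7:1, first share = 318 * 7/8 = 1113/4
Step 3: Divide by 7: 1113/4 / 7 = 159/4
Final result = 159/4

159/4


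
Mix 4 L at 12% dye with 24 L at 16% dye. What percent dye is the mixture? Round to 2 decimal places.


Solute in mixture 1 = 12% of 4 L = 4*12/100 = 12/25 L
Solute in mixture 2 = 16% of 24 L = 24*16/100 = 96/25 L
Total solute = 12/25 + 96/25 = 108/25 L
Total volume = 4 + 24 = 28 L
Final concentration = 108/25/28 * 100 = 15.43%

15.43


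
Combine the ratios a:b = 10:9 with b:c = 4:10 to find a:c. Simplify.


Given a:b = 10:9 and b:c = 4:10
Make b consistent. Multiply first ratio by 4: a:b = 40:36
Multiply second ratio by 9: b:c = 36:90
Now b = 36 in both, so a:b:c = 40:36:90
Therefore a:c = 40:90
Simplify by GCD: a:c = 4:9

4:9


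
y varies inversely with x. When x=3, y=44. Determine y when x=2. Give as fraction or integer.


Inverse proportion: y = k/x
Find k: k = 3 * 44 = 132
Compute y at x=2: y = 132/2
y = 66

66


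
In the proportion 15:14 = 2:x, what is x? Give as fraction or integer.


Setting up: 15/14 = 2/x
Cross multiply: 15 * x = 14 * 2
15x = 28
x = 28/15
x = 28/15

28/15


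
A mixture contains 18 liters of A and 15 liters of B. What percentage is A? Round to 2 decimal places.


Volume of A = 18 L
Volume of B = 15 L
Total volume = 18 + 15 = 33 L
Percentage of A = (18/33) * 100
= 54.55%

54.55


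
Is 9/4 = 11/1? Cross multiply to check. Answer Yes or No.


Cross multiply to check 9/4 = 11/1
Left cross product: 9 * 1 = 9
Right cross product: 4 * 11 = 44
9 != 44
Not equal, so proportions differ => No

No


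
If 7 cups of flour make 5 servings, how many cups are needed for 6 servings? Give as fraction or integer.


Original: 7 cups for 5 servings
Target servings = 6
Scaling factor = 6/5
New amount = 7 * 6/5
= 42/5
= 42/5 cups

42/5


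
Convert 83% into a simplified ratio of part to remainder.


Part = 83%, Remainder = 17%
Ratio = 83:17
GCD(83, 17) = 1
Simplify: 83:17 = 83:17

83:17


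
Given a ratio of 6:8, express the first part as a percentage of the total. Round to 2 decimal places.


Total parts = 6 + 8 = 14
First part fraction = 6/14
Percentage = (6/14) * 100
= 0.428571 * 100
= 42.86%

42.86


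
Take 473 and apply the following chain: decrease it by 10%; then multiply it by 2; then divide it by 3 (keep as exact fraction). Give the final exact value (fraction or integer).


Start with 473.
Step 1: Decrease by 10%: 473 * 90/100 = 4257/10
Step 2: Multiply by 2: 4257/10 * 2 = 4257/5
Step 3: Divide by 3: 4257/5 / 3 = 1419/5
Final result = 1419/5

1419/5


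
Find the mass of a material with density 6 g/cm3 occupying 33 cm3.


Using mass = density * volume
Density = 6 g/cm3
Volume = 33 cm3
Mass = 6 * 33
= 198 g

198


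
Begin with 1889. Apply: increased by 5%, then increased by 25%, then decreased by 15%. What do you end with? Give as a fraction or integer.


Start: 1889
Step 1: increase by 5% => multiply by 105/100
  1889 * 105/100 = 39669/20
Step 2: increase by 25% => multiply by 125/100
  39669/20 * 125/100 = 39669/16
Step 3: decrease by 15% => multiply by 85/100
  39669/16 * 85/100 = 674373/320
Final value = 674373/320

674373/320


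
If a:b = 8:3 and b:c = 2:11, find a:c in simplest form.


Given a:b = 8:3 and b:c = 2:11
Make b consistent. Multiply first ratio by 2: a:b = 16:6
Multiply second ratio by 3: b:c = 6:33
Now b = 6 in both, so a:b:c = 16:6:33
Therefore a:c = 16:33
Simplify by GCD: a:c = 16:33

16:33


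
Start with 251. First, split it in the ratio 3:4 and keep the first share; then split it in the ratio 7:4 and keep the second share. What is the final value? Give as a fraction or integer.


Start with 251.
Step 1: Split 3:4, first share = 251 * 3/7 = 753/7
Step 2: Split 7:4, second share = 753/7 * 4/11 = 3012/77
Final result = 3012/77

3012/77


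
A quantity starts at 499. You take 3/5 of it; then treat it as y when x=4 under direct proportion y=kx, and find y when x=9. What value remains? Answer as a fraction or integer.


Start with 499.
Step 1: Take 3/5: 499 * 3/5 = 1497/5
Step 2: Direct prop: k = (1497/5)/4; new y = k*9 = 1497/5*9/4 = 13473/20
Final result = 13473/20

13473/20


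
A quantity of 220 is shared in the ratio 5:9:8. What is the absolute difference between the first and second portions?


Total parts = 5 + 9 + 8 = 22
Value per part = 220 / 22 = 10
Shares: 5*10=50, 9*10=90, 8*10=80
First share = 50, second share = 90
Difference = |50 - 90| = 40

40


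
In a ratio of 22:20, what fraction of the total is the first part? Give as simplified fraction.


Total parts = 22 + 20 = 42
First part fraction = 22/42
Simplify: 22/42 = 11/21

11/21


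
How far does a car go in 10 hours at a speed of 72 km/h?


Using distance = speed * time
Speed = 72 km/h
Time = 10 hours
Distance = 72 * 10
= 720 km

720


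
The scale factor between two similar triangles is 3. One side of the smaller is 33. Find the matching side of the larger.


Similar triangles have proportional sides
Scale factor = 3
Smaller side = 33
Corresponding larger side = 33 * 3
= 99

99


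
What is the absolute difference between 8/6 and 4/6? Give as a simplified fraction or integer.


Simplify: 8/6 = 4/3 and 4/6 = 2/3
Find common denominator: LCD = 3
Convert: 4/3 and 2/3
Difference = |4 - 2|/3 = 2/3
Simplified = 2/3

2/3


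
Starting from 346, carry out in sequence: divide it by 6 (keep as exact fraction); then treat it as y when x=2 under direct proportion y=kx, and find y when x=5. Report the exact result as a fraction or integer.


Start with 346.
Step 1: Divide by 6: 346 / 6 = 173/3
Step 2: Direct prop: k = (173/3)/2; new y = k*5 = 173/3*5/2 = 865/6
Final result = 865/6

865/6


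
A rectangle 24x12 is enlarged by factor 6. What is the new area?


Original dimensions: 24 x 12
Enlargement factor = 6
New width = 24 * 6 = 144
New height = 12 * 6 = 72
New area = 144 * 72 = 10368

10368


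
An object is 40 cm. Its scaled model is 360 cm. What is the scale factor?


Original length = 40 cm
Scaled length = 360 cm
Scale factor = 360 / 40
= 9

9


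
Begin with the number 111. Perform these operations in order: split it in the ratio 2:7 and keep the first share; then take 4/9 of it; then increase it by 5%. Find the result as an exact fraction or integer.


Start with 111.
Step 1: Split 2:7, first share = 111 * 2/9 = 74/3
Step 2: Take 4/9: 74/3 * 4/9 = 296/27
Step 3: Increase by 5%: 296/27 * 105/100 = 518/45
Final result = 518/45

518/45


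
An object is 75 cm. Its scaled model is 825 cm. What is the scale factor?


Original length = 75 cm
Scaled length = 825 cm
Scale factor = 825 / 75
= 11

11


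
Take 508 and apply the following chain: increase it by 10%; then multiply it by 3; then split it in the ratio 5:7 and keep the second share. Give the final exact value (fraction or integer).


Start with 508.
Step 1: Increase by 10%: 508 * 110/100 = 2794/5
Step 2: Multiply by 3: 2794/5 * 3 = 8382/5
Step 3: Split 5:7, second share = 8382/5 * 7/12 = 9779/10
Final result = 9779/10

9779/10


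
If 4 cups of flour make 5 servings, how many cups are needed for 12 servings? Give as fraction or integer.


Original: 4 cups for 5 servings
Target servings = 12
Scaling factor = 12/5
New amount = 4 * 12/5
= 48/5
= 48/5 cups

48/5


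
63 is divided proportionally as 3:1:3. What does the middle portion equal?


Ratio = 3:1:3
Total parts = 3 + 1 + 3 = 7
Value per part = 63 / 7 = 9
First share = 3 * 9 = 27
Middle share = 1 * 9 = 9
Third share = 3 * 9 = 27

9


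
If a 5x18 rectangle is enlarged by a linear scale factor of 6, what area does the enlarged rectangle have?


Original dimensions: 5 x 18
Enlargement factor = 6
New width = 5 * 6 = 30
New height = 18 * 6 = 108
New area = 30 * 108 = 3240

3240


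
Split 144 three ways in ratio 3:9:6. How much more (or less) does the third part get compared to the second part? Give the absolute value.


Total parts = 3 + 9 + 6 = 18
Value per part = 144 / 18 = 8
Shares: 3*8=24, 9*8=72, 6*8=48
Third share = 48, second share = 72
Difference = |48 - 72| = 24

24


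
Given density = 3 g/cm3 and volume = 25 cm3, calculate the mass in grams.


Using mass = density * volume
Density = 3 g/cm3
Volume = 25 cm3
Mass = 3 * 25
= 75 g

75


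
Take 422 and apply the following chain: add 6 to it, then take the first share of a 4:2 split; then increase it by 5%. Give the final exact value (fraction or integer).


Start with 422.
Step 1: Add 6: 422+6=428; split 4:2 first = 428*4/6 = 856/3
Step 2: Increase by 5%: 856/3 * 105/100 = 1498/5
Final result = 1498/5

1498/5


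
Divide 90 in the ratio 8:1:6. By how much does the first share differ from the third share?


Total parts = 8 + 1 + 6 = 15
Value per part = 90 / 15 = 6
Shares: 8*6=48, 1*6=6, 6*6=36
First share = 48, third share = 36
Difference = |48 - 36| = 12

12


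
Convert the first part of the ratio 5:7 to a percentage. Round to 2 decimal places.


Total parts = 5 + 7 = 12
First part fraction = 5/12
Percentage = (5/12) * 100
= 0.416667 * 100
= 41.67%

41.67


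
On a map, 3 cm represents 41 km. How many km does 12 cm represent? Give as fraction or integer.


Map scale: 3 cm = 41 km
Measured distance on map = 12 cm
Set up proportion: 12 * 41 / 3
= 492 / 3
= 164 km

164


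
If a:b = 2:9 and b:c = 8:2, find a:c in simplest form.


Given a:b = 2:9 and b:c = 8:2
Make b consistent. Multiply first ratio by 8: a:b = 16:72
Multiply second ratio by 9: b:c = 72:18
Now b = 72 in both, so a:b:c = 16:72:18
Therefore a:c = 16:18
Simplify by GCD: a:c = 8:9

8:9


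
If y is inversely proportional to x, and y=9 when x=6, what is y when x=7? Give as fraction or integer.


Inverse proportion: y = k/x
Find k: k = 6 * 9 = 54
Compute y at x=7: y = 54/7
y = 54/7

54/7


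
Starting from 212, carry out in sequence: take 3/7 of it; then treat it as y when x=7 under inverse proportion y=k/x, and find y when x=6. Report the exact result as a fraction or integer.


Start with 212.
Step 1: Take 3/7: 212 * 3/7 = 636/7
Step 2: Inverse prop: k = (636/7)*7; new y = k/6 = 636/7*7/6 = 106
Final result = 106

106


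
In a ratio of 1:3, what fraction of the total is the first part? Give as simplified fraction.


Total parts = 1 + 3 = 4
First part fraction = 1/4
Simplify: 1/4 = 1/4

1/4


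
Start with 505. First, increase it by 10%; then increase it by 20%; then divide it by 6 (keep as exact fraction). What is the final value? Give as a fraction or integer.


Start with 505.
Step 1: Increase by 10%: 505 * 110/100 = 1111/2
Step 2: Increase by 20%: 1111/2 * 120/100 = 3333/5
Step 3: Divide by 6: 3333/5 / 6 = 1111/10
Final result = 1111/10

1111/10


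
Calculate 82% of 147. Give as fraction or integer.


Compute 82% of 147
Convert percentage: 82% = 82/100
Multiply: 147 * 82/100
= 12054/100
= 6027/50

6027/50


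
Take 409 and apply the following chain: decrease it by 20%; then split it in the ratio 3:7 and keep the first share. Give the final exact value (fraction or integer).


Start with 409.
Step 1: Decrease by 20%: 409 * 80/100 = 1636/5
Step 2: Split 3:7, first share = 1636/5 * 3/10 = 2454/25
Final result = 2454/25

2454/25


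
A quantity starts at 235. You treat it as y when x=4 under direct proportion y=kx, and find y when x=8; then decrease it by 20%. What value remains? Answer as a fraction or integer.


Start with 235.
Step 1: Direct prop: k = (235)/4; new y = k*8 = 235*8/4 = 470
Step 2: Decrease by 20%: 470 * 80/100 = 376
Final result = 376

376


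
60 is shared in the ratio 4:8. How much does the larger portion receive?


Total parts = 4 + 8 = 12
Value per part = 60 / 12 = 5
First share = 4 * 5 = 20
Second share = 8 * 5 = 40
Larger share = 40

40


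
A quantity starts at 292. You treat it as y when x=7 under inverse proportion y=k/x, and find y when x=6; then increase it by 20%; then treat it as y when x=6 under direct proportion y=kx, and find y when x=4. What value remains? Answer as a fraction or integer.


Start with 292.
Step 1: Inverse prop: k = (292)*7; new y = k/6 = 292*7/6 = 1022/3
Step 2: Increase by 20%: 1022/3 * 120/100 = 2044/5
Step 3: Direct prop: k = (2044/5)/6; new y = k*4 = 2044/5*4/6 = 4088/15
Final result = 4088/15

4088/15


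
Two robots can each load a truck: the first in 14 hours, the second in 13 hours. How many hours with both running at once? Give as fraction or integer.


Rate of A = 1/14 job per hour
Rate of B = 1/13 job per hour
Combined rate = 1/14 + 1/13
Find common denominator: (13 + 14)/(14*13) = 27/182
Combined rate = 27/182 job per hour
Time together = 1 / (27/182) = 182/27 hours

182/27


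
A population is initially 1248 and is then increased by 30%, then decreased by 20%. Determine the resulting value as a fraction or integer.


Start: 1248
Step 1: increase by 30% => multiply by 130/100
  1248 * 130/100 = 8112/5
Step 2: decrease by 20% => multiply by 80/100
  8112/5 * 80/100 = 32448/25
Final value = 32448/25

32448/25


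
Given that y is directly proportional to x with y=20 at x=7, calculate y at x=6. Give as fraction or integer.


Direct proportion: y = kx
Find k: k = 20/7 = 20/7
Compute y at x=6: y = 20/7 * 6
y = 120/7

120/7


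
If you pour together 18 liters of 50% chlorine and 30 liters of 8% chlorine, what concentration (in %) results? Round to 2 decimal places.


Solute in mixture 1 = 50% of 18 L = 18*50/100 = 9 L
Solute in mixture 2 = 8% of 30 L = 30*8/100 = 12/5 L
Total solute = 9 + 12/5 = 57/5 L
Total volume = 18 + 30 = 48 L
Final concentration = 57/5/48 * 100 = 23.75%

23.75


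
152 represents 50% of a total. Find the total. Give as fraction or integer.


Given: 152 is 50% of the whole
Set up: 152 = 50/100 * whole
whole = 152 * 100 / 50
whole = 15200 / 50
whole = 304

304


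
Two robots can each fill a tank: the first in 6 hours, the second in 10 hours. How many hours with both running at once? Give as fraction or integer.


Rate of A = 1/6 job per hour
Rate of B = 1/10 job per hour
Combined rate = 1/6 + 1/10
Find common denominator: (10 + 6)/(6*10) = 16/60
Combined rate = 4/15 job per hour
Time together = 1 / (4/15) = 15/4 hours

15/4


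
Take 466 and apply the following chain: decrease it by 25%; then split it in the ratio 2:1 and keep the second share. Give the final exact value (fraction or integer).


Start with 466.
Step 1: Decrease by 25%: 466 * 75/100 = 699/2
Step 2: Split 2:1, second share = 699/2 * 1/3 = 233/2
Final result = 233/2

233/2


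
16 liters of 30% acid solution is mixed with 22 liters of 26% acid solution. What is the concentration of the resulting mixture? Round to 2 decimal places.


Solute in mixture 1 = 30% of 16 L = 16*30/100 = 24/5 L
Solute in mixture 2 = 26% of 22 L = 22*26/100 = 143/25 L
Total solute = 24/5 + 143/25 = 263/25 L
Total volume = 16 + 22 = 38 L
Final concentration = 263/25/38 * 100 = 27.68%

27.68


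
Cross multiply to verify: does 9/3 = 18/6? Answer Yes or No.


Cross multiply to check 9/3 = 18/6
Left cross product: 9 * 6 = 54
Right cross product: 3 * 18 = 54
54 = 54
Equal, so proportions match => Yes

Yes


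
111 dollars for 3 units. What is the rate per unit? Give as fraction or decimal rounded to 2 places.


Total dollars = 111
Number of units = 3
Unit rate = 111 / 3
= 37 dollars per unit

37


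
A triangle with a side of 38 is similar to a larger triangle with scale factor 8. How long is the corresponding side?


Similar triangles have proportional sides
Scale factor = 8
Smaller side = 38
Corresponding larger side = 38 * 8
= 304

304


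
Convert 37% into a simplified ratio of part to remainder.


Part = 37%, Remainder = 63%
Ratio = 37:63
GCD(37, 63) = 1
Simplify: 37:63 = 37:63

37:63


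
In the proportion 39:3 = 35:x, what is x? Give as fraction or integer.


Setting up: 39/3 = 35/x
Cross multiply: 39 * x = 3 * 35
39x = 105
x = 105/39
x = 35/13

35/13


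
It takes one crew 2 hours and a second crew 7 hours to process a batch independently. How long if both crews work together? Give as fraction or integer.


Rate of A = 1/2 job per hour
Rate of B = 1/7 job per hour
Combined rate = 1/2 + 1/7
Find common denominator: (7 + 2)/(2*7) = 9/14
Combined rate = 9/14 job per hour
Time together = 1 / (9/14) = 14/9 hours

14/9


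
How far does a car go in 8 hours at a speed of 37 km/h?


Using distance = speed * time
Speed = 37 km/h
Time = 8 hours
Distance = 37 * 8
= 296 km

296


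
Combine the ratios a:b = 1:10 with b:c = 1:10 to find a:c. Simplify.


Given a:b = 1:10 and b:c = 1:10
Make b consistent. Multiply first ratio by 1: a:b = 1:10
Multiply second ratio by 10: b:c = 10:100
Now b = 10 in both, so a:b:c = 1:10:100
Therefore a:c = 1:100
Simplify by GCD: a:c = 1:100

1:100


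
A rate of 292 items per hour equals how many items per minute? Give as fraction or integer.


Converting from per hour to per minute
Rate = 292 items per hour
Divide by 60: 292/60
= 73/15 items per minute

73/15


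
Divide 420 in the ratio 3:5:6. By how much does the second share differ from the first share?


Total parts = 3 + 5 + 6 = 14
Value per part = 420 / 14 = 30
Shares: 3*30=90, 5*30=150, 6*30=180
Second share = 150, first share = 90
Difference = |150 - 90| = 60

60


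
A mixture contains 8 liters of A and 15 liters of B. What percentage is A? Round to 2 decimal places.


Volume of A = 8 L
Volume of B = 15 L
Total volume = 8 + 15 = 23 L
Percentage of A = (8/23) * 100
= 34.78%

34.78


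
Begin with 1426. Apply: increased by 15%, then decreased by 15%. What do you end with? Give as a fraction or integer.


Start: 1426
Step 1: increase by 15% => multiply by 115/100
  1426 * 115/100 = 16399/10
Step 2: decrease by 15% => multiply by 85/100
  16399/10 * 85/100 = 278783/200
Final value = 278783/200

278783/200
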